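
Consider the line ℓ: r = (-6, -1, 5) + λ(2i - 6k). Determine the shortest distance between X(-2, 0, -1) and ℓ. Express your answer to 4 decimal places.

2.1448

Taking (-6, -1, 5) on ℓ with direction v = (2, 0, -6): w = X − (-6, -1, 5) = (4, 1, -6), and w × v = (-6, 12, -2).
Distance = |w × v| / |v| = √184 / √40 ≈ 2.1448.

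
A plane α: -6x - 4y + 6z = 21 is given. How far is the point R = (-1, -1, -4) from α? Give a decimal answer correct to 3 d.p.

n·R − d = (-6)·(-1) + (-4)·(-1) + (6)·(-4) − 21 = -35; |n| = √88.
Distance = |-35| / √88 = 35/√88 ≈ 3.731.

3.731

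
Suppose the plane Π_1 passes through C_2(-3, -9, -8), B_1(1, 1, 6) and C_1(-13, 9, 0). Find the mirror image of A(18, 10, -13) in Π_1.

(-12, -20, 17)

C_2B_1 = (4, 10, 14), C_2C_1 = (-10, 18, 8); a normal to Π_1 is C_2B_1 × C_2C_1 = (-172, -172, 172).
Using C_2: Π_1 has equation -172x - 172y + 172z = 688.
λ = (n·A − d)/|n|² = (-7052 − 688)/88752 = -15/172.
Reflection = A − 2λn = (18, 10, -13) − (-15/86)·(-172, -172, 172) = (-12, -20, 17).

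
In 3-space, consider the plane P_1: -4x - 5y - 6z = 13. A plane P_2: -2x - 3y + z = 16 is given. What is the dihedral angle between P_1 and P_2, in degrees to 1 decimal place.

58.8

cos θ = |n₁·n₂| / (|n₁||n₂|) = |17| / (√77 · √14).
θ = arccos(0.51777) ≈ 58.8°.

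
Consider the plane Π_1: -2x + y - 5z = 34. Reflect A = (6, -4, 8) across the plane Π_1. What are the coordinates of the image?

(-6, 2, -22)

λ = (n·A − d)/|n|² = (-56 − 34)/30 = -3.
Reflection = A − 2λn = (6, -4, 8) − (-6)·(-2, 1, -5) = (-6, 2, -22).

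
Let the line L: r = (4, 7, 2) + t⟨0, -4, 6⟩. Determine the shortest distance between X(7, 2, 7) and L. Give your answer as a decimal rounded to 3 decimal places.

Taking (4, 7, 2) on L with direction v = (0, -4, 6): w = X − (4, 7, 2) = (3, -5, 5), and w × v = (-10, -18, -12).
Distance = |w × v| / |v| = √568 / √52 ≈ 3.305.

3.305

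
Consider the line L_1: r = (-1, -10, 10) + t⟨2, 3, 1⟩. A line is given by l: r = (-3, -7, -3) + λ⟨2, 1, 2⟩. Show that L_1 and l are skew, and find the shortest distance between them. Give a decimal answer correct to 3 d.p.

Common perpendicular direction n = (2, 3, 1) × (2, 1, 2) = (5, -2, -4).
With w = (-3, -7, -3) − (-1, -10, 10) = (-2, 3, -13), w · n = 36.
Since n ≠ 0 the lines are not parallel, and w · n = 36 ≠ 0 so they do not intersect; hence they are skew.
Distance = |w · n| / |n| = |36| / √45 ≈ 5.367.

5.367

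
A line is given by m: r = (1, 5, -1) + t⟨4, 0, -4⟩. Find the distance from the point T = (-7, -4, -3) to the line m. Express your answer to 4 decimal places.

11.4455

Taking (1, 5, -1) on m with direction v = (4, 0, -4): w = T − (1, 5, -1) = (-8, -9, -2), and w × v = (36, -40, 36).
Distance = |w × v| / |v| = √4192 / √32 ≈ 11.4455.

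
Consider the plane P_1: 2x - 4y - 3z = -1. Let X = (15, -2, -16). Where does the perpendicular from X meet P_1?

Foot = X − λn with λ = (n·X − d)/|n|² = (86 − (-1))/29 = 3.
Foot = (15, -2, -16) − 3·(2, -4, -3) = (9, 10, -7).

(9, 10, -7)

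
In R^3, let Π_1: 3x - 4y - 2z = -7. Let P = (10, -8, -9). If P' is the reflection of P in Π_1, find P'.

λ = (n·P − d)/|n|² = (80 − (-7))/29 = 3.
Reflection = P − 2λn = (10, -8, -9) − 6·(3, -4, -2) = (-8, 16, 3).

(-8, 16, 3)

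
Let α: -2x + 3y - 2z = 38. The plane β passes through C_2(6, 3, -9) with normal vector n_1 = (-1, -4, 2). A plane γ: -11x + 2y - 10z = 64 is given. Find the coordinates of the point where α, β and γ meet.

(-4, 10, 0)

β: n_1·r = n_1·C_2 gives -x - 4y + 2z = -36.
Solving the 3×3 linear system -2x + 3y - 2z = 38, -x - 4y + 2z = -36, -11x + 2y - 10z = 64 (e.g. by elimination or Cramer's rule, determinant = -76) gives (-4, 10, 0).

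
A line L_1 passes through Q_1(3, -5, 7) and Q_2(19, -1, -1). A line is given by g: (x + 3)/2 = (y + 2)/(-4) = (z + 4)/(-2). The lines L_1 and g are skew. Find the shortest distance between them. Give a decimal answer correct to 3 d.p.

12.872

A direction vector for L_1 is Q_2 − Q_1 = (16, 4, -8).
g has direction (2, -4, -2) through (-3, -2, -4).
Common perpendicular direction n = (16, 4, -8) × (2, -4, -2) = (-40, 16, -72).
With w = (-3, -2, -4) − (3, -5, 7) = (-6, 3, -11), w · n = 1080.
Distance = |w · n| / |n| = |1080| / √7040 ≈ 12.872.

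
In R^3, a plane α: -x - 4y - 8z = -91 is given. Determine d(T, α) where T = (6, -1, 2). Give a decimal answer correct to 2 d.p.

8.11

n·T − d = (-1)·(6) + (-4)·(-1) + (-8)·(2) − (-91) = 73; |n| = √81.
Distance = |73| / √81 = 73/√81 ≈ 8.11.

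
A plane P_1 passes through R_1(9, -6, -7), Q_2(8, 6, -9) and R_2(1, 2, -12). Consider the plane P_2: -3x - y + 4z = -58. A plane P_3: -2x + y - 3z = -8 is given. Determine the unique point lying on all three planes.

R_1Q_2 = (-1, 12, -2), R_1R_2 = (-8, 8, -5); a normal to P_1 is R_1Q_2 × R_1R_2 = (-44, 11, 88).
Using R_1: P_1 has equation -44x + 11y + 88z = -1078.
Solving the 3×3 linear system -44x + 11y + 88z = -1078, -3x - y + 4z = -58, -2x + y - 3z = -8 (e.g. by elimination or Cramer's rule, determinant = -583) gives (12, -2, -6).

(12, -2, -6)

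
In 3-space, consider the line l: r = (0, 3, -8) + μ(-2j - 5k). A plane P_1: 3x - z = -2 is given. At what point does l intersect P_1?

(0, 7, 2)

Substitute r = (0, 3, -8) + t(0, -2, -5) into the plane: 8 + 5t = -2, so t = -2.
Intersection: (0, 3, -8) + (-2)·(0, -2, -5) = (0, 7, 2).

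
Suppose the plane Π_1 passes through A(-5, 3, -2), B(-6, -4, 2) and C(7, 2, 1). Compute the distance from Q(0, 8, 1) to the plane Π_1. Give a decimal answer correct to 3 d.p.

4.226

AB = (-1, -7, 4), AC = (12, -1, 3); a normal to Π_1 is AB × AC = (-17, 51, 85).
Using A: Π_1 has equation -17x + 51y + 85z = 68.
n·Q − d = (-17)·(0) + (51)·(8) + (85)·(1) − 68 = 425; |n| = √10115.
Distance = |425| / √10115 = 425/√10115 ≈ 4.226.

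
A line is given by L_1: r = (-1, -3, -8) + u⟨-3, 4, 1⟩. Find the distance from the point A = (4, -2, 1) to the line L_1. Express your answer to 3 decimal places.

Taking (-1, -3, -8) on L_1 with direction v = (-3, 4, 1): w = A − (-1, -3, -8) = (5, 1, 9), and w × v = (-35, -32, 23).
Distance = |w × v| / |v| = √2778 / √26 ≈ 10.337.

10.337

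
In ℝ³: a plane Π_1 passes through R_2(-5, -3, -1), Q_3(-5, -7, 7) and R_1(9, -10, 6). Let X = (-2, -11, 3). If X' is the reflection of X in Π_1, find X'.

R_2Q_3 = (0, -4, 8), R_2R_1 = (14, -7, 7); a normal to Π_1 is R_2Q_3 × R_2R_1 = (28, 112, 56).
Using R_2: Π_1 has equation 28x + 112y + 56z = -532.
λ = (n·X − d)/|n|² = (-1120 − (-532))/16464 = -1/28.
Reflection = X − 2λn = (-2, -11, 3) − (-1/14)·(28, 112, 56) = (0, -3, 7).

(0, -3, 7)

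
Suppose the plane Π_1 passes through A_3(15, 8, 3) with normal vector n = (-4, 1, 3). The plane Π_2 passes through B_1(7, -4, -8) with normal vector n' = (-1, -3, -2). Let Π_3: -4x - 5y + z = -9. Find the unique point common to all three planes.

Π_1: n·r = n·A_3 gives -4x + y + 3z = -43.
Π_2: n'·r = n'·B_1 gives -x - 3y - 2z = 21.
Solving the 3×3 linear system -4x + y + 3z = -43, -x - 3y - 2z = 21, -4x - 5y + z = -9 (e.g. by elimination or Cramer's rule, determinant = 40) gives (4, -3, -8).

(4, -3, -8)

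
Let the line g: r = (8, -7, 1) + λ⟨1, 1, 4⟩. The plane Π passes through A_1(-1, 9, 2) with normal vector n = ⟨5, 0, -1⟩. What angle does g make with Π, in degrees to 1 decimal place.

Π: n·r = n·A_1 gives 5x - z = -7.
sin θ = |n·v| / (|n||v|) = |1| / (√26 · √18) = 0.04623.
θ ≈ 2.6°.

2.6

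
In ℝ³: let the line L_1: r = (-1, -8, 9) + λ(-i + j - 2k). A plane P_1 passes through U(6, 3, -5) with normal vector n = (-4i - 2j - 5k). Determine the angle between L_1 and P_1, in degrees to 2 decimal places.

46.91

P_1: n·r = n·U gives -4x - 2y - 5z = -5.
sin θ = |n·v| / (|n||v|) = |12| / (√45 · √6) = 0.73030.
θ ≈ 46.91°.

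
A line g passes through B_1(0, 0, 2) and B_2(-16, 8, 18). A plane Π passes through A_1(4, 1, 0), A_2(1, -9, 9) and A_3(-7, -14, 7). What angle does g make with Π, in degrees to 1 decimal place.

69.2

A direction vector for g is B_2 − B_1 = (-16, 8, 16).
A_1A_2 = (-3, -10, 9), A_1A_3 = (-11, -15, 7); a normal to Π is A_1A_2 × A_1A_3 = (65, -78, -65).
Using A_1: Π has equation 65x - 78y - 65z = 182.
sin θ = |n·v| / (|n||v|) = |-2704| / (√14534 · √576) = 0.93455.
θ ≈ 69.2°.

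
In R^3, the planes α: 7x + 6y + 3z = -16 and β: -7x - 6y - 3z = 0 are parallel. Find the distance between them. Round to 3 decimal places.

Rescale β by 1/(-1): 7x + 6y + 3z = 0. Then distance = |-16 − 0| / √94 ≈ 1.650.

1.650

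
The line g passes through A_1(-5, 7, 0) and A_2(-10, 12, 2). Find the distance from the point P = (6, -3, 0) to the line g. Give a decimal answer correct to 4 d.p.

4.1028

A direction vector for g is A_2 − A_1 = (-5, 5, 2).
Taking (-5, 7, 0) on g with direction v = (-5, 5, 2): w = P − (-5, 7, 0) = (11, -10, 0), and w × v = (-20, -22, 5).
Distance = |w × v| / |v| = √909 / √54 ≈ 4.1028.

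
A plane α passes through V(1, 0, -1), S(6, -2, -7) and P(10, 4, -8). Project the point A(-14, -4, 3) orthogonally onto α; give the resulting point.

VS = (5, -2, -6), VP = (9, 4, -7); a normal to α is VS × VP = (38, -19, 38).
Using V: α has equation 38x - 19y + 38z = 0.
Foot = A − λn with λ = (n·A − d)/|n|² = (-342 − 0)/3249 = -2/19.
Foot = (-14, -4, 3) − (-2/19)·(38, -19, 38) = (-10, -6, 7).

(-10, -6, 7)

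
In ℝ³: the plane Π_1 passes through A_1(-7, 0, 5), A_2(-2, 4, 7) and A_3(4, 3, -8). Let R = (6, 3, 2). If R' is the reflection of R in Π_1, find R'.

A_1A_2 = (5, 4, 2), A_1A_3 = (11, 3, -13); a normal to Π_1 is A_1A_2 × A_1A_3 = (-58, 87, -29).
Using A_1: Π_1 has equation -58x + 87y - 29z = 261.
λ = (n·R − d)/|n|² = (-145 − 261)/11774 = -1/29.
Reflection = R − 2λn = (6, 3, 2) − (-2/29)·(-58, 87, -29) = (2, 9, 0).

(2, 9, 0)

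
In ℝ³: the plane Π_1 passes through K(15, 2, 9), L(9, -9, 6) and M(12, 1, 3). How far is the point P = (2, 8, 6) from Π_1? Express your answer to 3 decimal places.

12.217

KL = (-6, -11, -3), KM = (-3, -1, -6); a normal to Π_1 is KL × KM = (63, -27, -27).
Using K: Π_1 has equation 63x - 27y - 27z = 648.
n·P − d = (63)·(2) + (-27)·(8) + (-27)·(6) − 648 = -900; |n| = √5427.
Distance = |-900| / √5427 = 900/√5427 ≈ 12.217.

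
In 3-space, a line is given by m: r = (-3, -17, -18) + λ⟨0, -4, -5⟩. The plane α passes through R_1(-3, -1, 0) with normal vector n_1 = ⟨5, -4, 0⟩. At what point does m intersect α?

(-3, -1, 2)

α: n_1·r = n_1·R_1 gives 5x - 4y = -11.
Substitute r = (-3, -17, -18) + t(0, -4, -5) into the plane: 53 + 16t = -11, so t = -4.
Intersection: (-3, -17, -18) + (-4)·(0, -4, -5) = (-3, -1, 2).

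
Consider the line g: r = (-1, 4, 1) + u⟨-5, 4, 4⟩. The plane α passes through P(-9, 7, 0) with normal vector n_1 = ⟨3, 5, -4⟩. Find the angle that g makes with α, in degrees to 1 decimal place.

11.9

α: n_1·r = n_1·P gives 3x + 5y - 4z = 8.
sin θ = |n·v| / (|n||v|) = |-11| / (√50 · √57) = 0.20605.
θ ≈ 11.9°.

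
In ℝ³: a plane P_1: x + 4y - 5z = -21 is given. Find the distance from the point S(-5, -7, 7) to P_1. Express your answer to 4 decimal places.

7.2523

n·S − d = (1)·(-5) + (4)·(-7) + (-5)·(7) − (-21) = -47; |n| = √42.
Distance = |-47| / √42 = 47/√42 ≈ 7.2523.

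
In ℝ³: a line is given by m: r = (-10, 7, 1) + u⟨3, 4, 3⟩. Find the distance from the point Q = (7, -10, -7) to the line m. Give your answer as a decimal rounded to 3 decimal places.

24.343

Taking (-10, 7, 1) on m with direction v = (3, 4, 3): w = Q − (-10, 7, 1) = (17, -17, -8), and w × v = (-19, -75, 119).
Distance = |w × v| / |v| = √20147 / √34 ≈ 24.343.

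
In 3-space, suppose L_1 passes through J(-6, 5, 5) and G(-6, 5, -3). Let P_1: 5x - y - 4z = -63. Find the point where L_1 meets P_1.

(-6, 5, 7)

A direction vector for L_1 is G − J = (0, 0, -8).
Substitute r = (-6, 5, 5) + t(0, 0, -8) into the plane: -55 + 32t = -63, so t = -1/4.
Intersection: (-6, 5, 5) + (-1/4)·(0, 0, -8) = (-6, 5, 7).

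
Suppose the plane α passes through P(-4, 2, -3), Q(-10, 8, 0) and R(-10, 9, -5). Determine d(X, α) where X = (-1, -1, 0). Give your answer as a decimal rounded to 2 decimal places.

0.60

PQ = (-6, 6, 3), PR = (-6, 7, -2); a normal to α is PQ × PR = (-33, -30, -6).
Using P: α has equation -33x - 30y - 6z = 90.
n·X − d = (-33)·(-1) + (-30)·(-1) + (-6)·(0) − 90 = -27; |n| = √2025.
Distance = |-27| / √2025 = 27/√2025 ≈ 0.60.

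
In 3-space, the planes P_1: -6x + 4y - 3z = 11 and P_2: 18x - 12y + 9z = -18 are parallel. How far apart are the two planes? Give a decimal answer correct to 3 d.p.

Rescale P_2 by 1/(-3): -6x + 4y - 3z = 6. Then distance = |11 − 6| / √61 ≈ 0.640.

0.640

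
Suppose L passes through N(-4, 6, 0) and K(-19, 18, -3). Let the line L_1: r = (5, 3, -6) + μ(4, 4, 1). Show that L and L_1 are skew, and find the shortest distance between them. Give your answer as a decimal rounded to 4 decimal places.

A direction vector for L is K − N = (-15, 12, -3).
Common perpendicular direction n = (-15, 12, -3) × (4, 4, 1) = (24, 3, -108).
With w = (5, 3, -6) − (-4, 6, 0) = (9, -3, -6), w · n = 855.
Since n ≠ 0 the lines are not parallel, and w · n = 855 ≠ 0 so they do not intersect; hence they are skew.
Distance = |w · n| / |n| = |855| / √12249 ≈ 7.7253.

7.7253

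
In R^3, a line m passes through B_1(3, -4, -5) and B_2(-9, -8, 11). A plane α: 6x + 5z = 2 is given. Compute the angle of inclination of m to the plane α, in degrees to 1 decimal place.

A direction vector for m is B_2 − B_1 = (-12, -4, 16).
sin θ = |n·v| / (|n||v|) = |8| / (√61 · √416) = 0.05022.
θ ≈ 2.9°.

2.9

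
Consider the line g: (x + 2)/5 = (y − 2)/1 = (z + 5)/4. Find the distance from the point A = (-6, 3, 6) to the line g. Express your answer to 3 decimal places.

g has direction (5, 1, 4) through (-2, 2, -5).
Taking (-2, 2, -5) on g with direction v = (5, 1, 4): w = A − (-2, 2, -5) = (-4, 1, 11), and w × v = (-7, 71, -9).
Distance = |w × v| / |v| = √5171 / √42 ≈ 11.096.

11.096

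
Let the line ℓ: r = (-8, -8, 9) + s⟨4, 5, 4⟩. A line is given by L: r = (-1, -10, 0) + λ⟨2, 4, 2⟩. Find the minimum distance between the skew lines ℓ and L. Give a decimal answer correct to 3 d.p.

11.314

Common perpendicular direction n = (4, 5, 4) × (2, 4, 2) = (-6, 0, 6).
With w = (-1, -10, 0) − (-8, -8, 9) = (7, -2, -9), w · n = -96.
Distance = |w · n| / |n| = |-96| / √72 ≈ 11.314.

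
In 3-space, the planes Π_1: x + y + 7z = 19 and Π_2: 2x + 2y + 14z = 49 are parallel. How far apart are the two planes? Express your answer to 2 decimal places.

Rescale Π_2 by 1/2: x + y + 7z = 49/2. Then distance = |19 − (49/2)| / √51 ≈ 0.77.

0.77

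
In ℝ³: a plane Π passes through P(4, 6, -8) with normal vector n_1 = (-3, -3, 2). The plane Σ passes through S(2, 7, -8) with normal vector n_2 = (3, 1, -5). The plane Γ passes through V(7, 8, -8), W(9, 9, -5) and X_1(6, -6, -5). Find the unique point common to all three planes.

(8, 4, -5)

Π: n_1·r = n_1·P gives -3x - 3y + 2z = -46.
Σ: n_2·r = n_2·S gives 3x + y - 5z = 53.
VW = (2, 1, 3), VX_1 = (-1, -14, 3); a normal to Γ is VW × VX_1 = (45, -9, -27).
Using V: Γ has equation 45x - 9y - 27z = 459.
Solving the 3×3 linear system -3x - 3y + 2z = -46, 3x + y - 5z = 53, 45x - 9y - 27z = 459 (e.g. by elimination or Cramer's rule, determinant = 504) gives (8, 4, -5).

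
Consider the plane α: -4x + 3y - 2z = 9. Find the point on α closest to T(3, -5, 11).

Foot = T − λn with λ = (n·T − d)/|n|² = (-49 − 9)/29 = -2.
Foot = (3, -5, 11) − (-2)·(-4, 3, -2) = (-5, 1, 7).

(-5, 1, 7)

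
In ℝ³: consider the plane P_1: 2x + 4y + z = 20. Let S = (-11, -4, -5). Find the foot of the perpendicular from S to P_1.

(-5, 8, -2)

Foot = S − λn with λ = (n·S − d)/|n|² = (-43 − 20)/21 = -3.
Foot = (-11, -4, -5) − (-3)·(2, 4, 1) = (-5, 8, -2).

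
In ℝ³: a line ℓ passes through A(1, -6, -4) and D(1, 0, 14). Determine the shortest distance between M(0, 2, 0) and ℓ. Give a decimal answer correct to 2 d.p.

6.40

A direction vector for ℓ is D − A = (0, 6, 18).
Taking (1, -6, -4) on ℓ with direction v = (0, 6, 18): w = M − (1, -6, -4) = (-1, 8, 4), and w × v = (120, 18, -6).
Distance = |w × v| / |v| = √14760 / √360 ≈ 6.40.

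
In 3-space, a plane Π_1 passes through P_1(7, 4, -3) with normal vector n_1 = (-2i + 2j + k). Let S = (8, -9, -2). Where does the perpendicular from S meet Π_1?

(2, -3, 1)

Π_1: n_1·r = n_1·P_1 gives -2x + 2y + z = -9.
Foot = S − λn with λ = (n·S − d)/|n|² = (-36 − (-9))/9 = -3.
Foot = (8, -9, -2) − (-3)·(-2, 2, 1) = (2, -3, 1).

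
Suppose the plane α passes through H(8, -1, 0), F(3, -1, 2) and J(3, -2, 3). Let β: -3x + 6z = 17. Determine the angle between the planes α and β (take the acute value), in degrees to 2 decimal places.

60.87

HF = (-5, 0, 2), HJ = (-5, -1, 3); a normal to α is HF × HJ = (2, 5, 5).
Using H: α has equation 2x + 5y + 5z = 11.
cos θ = |n₁·n₂| / (|n₁||n₂|) = |24| / (√54 · √45).
θ = arccos(0.48686) ≈ 60.87°.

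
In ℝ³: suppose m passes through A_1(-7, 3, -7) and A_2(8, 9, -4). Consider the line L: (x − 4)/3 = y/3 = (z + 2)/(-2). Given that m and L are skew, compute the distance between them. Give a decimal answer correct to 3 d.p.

4.106

A direction vector for m is A_2 − A_1 = (15, 6, 3).
L has direction (3, 3, -2) through (4, 0, -2).
Common perpendicular direction n = (15, 6, 3) × (3, 3, -2) = (-21, 39, 27).
With w = (4, 0, -2) − (-7, 3, -7) = (11, -3, 5), w · n = -213.
Distance = |w · n| / |n| = |-213| / √2691 ≈ 4.106.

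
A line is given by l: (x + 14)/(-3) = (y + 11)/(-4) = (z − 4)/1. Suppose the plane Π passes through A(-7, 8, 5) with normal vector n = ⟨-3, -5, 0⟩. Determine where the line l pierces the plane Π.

l has direction (-3, -4, 1) through (-14, -11, 4).
Π: n·r = n·A gives -3x - 5y = -19.
Substitute r = (-14, -11, 4) + t(-3, -4, 1) into the plane: 97 + 29t = -19, so t = -4.
Intersection: (-14, -11, 4) + (-4)·(-3, -4, 1) = (-2, 5, 0).

(-2, 5, 0)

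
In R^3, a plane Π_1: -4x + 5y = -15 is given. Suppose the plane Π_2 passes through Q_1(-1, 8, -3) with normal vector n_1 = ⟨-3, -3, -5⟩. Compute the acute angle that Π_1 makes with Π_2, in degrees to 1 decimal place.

85.9

Π_2: n_1·r = n_1·Q_1 gives -3x - 3y - 5z = -6.
cos θ = |n₁·n₂| / (|n₁||n₂|) = |-3| / (√41 · √43).
θ = arccos(0.07145) ≈ 85.9°.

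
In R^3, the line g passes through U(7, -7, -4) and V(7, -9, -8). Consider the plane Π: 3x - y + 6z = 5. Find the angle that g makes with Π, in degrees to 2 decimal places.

46.50

A direction vector for g is V − U = (0, -2, -4).
sin θ = |n·v| / (|n||v|) = |-22| / (√46 · √20) = 0.72532.
θ ≈ 46.50°.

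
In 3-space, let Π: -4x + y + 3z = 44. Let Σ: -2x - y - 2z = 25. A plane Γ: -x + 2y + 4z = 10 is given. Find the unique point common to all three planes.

(-12, 5, -3)

Solving the 3×3 linear system -4x + y + 3z = 44, -2x - y - 2z = 25, -x + 2y + 4z = 10 (e.g. by elimination or Cramer's rule, determinant = -5) gives (-12, 5, -3).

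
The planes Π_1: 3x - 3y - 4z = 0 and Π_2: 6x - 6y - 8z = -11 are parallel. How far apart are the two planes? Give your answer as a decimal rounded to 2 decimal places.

Rescale Π_2 by 1/2: 3x - 3y - 4z = -11/2. Then distance = |0 − (-11/2)| / √34 ≈ 0.94.

0.94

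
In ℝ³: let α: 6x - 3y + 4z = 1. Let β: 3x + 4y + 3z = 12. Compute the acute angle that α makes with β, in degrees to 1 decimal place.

66.7

cos θ = |n₁·n₂| / (|n₁||n₂|) = |18| / (√61 · √34).
θ = arccos(0.39525) ≈ 66.7°.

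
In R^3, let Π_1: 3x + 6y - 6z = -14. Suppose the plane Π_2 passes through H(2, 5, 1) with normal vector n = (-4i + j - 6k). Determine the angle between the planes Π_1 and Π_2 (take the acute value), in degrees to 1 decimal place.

62.8

Π_2: n·r = n·H gives -4x + y - 6z = -9.
cos θ = |n₁·n₂| / (|n₁||n₂|) = |30| / (√81 · √53).
θ = arccos(0.45787) ≈ 62.8°.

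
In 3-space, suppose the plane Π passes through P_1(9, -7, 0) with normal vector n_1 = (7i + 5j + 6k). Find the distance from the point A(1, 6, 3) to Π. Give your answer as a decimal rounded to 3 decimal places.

2.574

Π: n_1·r = n_1·P_1 gives 7x + 5y + 6z = 28.
n·A − d = (7)·(1) + (5)·(6) + (6)·(3) − 28 = 27; |n| = √110.
Distance = |27| / √110 = 27/√110 ≈ 2.574.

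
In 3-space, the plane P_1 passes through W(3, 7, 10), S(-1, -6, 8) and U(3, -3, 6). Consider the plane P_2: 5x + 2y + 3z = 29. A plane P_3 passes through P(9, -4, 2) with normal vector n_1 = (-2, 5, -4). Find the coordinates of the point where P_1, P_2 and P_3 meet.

WS = (-4, -13, -2), WU = (0, -10, -4); a normal to P_1 is WS × WU = (32, -16, 40).
Using W: P_1 has equation 32x - 16y + 40z = 384.
P_3: n_1·r = n_1·P gives -2x + 5y - 4z = -46.
Solving the 3×3 linear system 32x - 16y + 40z = 384, 5x + 2y + 3z = 29, -2x + 5y - 4z = -46 (e.g. by elimination or Cramer's rule, determinant = 200) gives (5, -4, 4).

(5, -4, 4)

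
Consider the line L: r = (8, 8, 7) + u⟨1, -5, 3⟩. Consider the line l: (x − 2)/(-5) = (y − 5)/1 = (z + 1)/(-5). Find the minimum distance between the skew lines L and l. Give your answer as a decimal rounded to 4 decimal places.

2.6425

l has direction (-5, 1, -5) through (2, 5, -1).
Common perpendicular direction n = (1, -5, 3) × (-5, 1, -5) = (22, -10, -24).
With w = (2, 5, -1) − (8, 8, 7) = (-6, -3, -8), w · n = 90.
Distance = |w · n| / |n| = |90| / √1160 ≈ 2.6425.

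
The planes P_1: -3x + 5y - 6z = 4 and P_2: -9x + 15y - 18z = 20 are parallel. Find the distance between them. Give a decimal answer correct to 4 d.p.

0.3187

Rescale P_2 by 1/3: -3x + 5y - 6z = 20/3. Then distance = |4 − (20/3)| / √70 ≈ 0.3187.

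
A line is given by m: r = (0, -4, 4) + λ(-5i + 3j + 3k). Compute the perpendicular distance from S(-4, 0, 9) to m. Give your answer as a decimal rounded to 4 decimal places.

Taking (0, -4, 4) on m with direction v = (-5, 3, 3): w = S − (0, -4, 4) = (-4, 4, 5), and w × v = (-3, -13, 8).
Distance = |w × v| / |v| = √242 / √43 ≈ 2.3723.

2.3723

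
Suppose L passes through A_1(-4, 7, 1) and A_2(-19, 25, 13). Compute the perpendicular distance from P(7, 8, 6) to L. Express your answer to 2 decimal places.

A direction vector for L is A_2 − A_1 = (-15, 18, 12).
Taking (-4, 7, 1) on L with direction v = (-15, 18, 12): w = P − (-4, 7, 1) = (11, 1, 5), and w × v = (-78, -207, 213).
Distance = |w × v| / |v| = √94302 / √693 ≈ 11.67.

11.67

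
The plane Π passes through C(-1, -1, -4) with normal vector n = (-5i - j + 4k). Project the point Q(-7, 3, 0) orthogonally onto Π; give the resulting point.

(-2, 4, -4)

Π: n·r = n·C gives -5x - y + 4z = -10.
Foot = Q − λn with λ = (n·Q − d)/|n|² = (32 − (-10))/42 = 1.
Foot = (-7, 3, 0) − 1·(-5, -1, 4) = (-2, 4, -4).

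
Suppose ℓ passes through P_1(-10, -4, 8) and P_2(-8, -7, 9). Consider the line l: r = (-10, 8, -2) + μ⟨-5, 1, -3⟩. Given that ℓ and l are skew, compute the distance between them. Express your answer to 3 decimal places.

A direction vector for ℓ is P_2 − P_1 = (2, -3, 1).
Common perpendicular direction n = (2, -3, 1) × (-5, 1, -3) = (8, 1, -13).
With w = (-10, 8, -2) − (-10, -4, 8) = (0, 12, -10), w · n = 142.
Distance = |w · n| / |n| = |142| / √234 ≈ 9.283.

9.283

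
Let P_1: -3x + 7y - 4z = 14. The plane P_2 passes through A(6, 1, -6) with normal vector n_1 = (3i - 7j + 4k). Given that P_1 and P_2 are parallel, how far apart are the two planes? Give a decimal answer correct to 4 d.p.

P_2: n_1·r = n_1·A gives 3x - 7y + 4z = -13.
Rescale P_2 by 1/(-1): -3x + 7y - 4z = 13. Then distance = |14 − 13| / √74 ≈ 0.1162.

0.1162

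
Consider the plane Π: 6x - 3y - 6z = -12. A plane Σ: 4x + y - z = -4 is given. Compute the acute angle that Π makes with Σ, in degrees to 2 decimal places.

45.00

cos θ = |n₁·n₂| / (|n₁||n₂|) = |27| / (√81 · √18).
θ = arccos(0.70711) ≈ 45.00°.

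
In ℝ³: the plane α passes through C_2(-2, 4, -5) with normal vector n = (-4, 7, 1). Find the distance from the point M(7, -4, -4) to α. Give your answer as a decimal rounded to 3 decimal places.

11.201

α: n·r = n·C_2 gives -4x + 7y + z = 31.
n·M − d = (-4)·(7) + (7)·(-4) + (1)·(-4) − 31 = -91; |n| = √66.
Distance = |-91| / √66 = 91/√66 ≈ 11.201.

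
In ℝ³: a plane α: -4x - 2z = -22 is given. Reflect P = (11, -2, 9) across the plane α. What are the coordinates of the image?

λ = (n·P − d)/|n|² = (-62 − (-22))/20 = -2.
Reflection = P − 2λn = (11, -2, 9) − (-4)·(-4, 0, -2) = (-5, -2, 1).

(-5, -2, 1)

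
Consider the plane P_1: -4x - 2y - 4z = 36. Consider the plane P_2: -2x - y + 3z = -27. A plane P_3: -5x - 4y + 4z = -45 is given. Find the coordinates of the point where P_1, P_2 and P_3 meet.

Solving the 3×3 linear system -4x - 2y - 4z = 36, -2x - y + 3z = -27, -5x - 4y + 4z = -45 (e.g. by elimination or Cramer's rule, determinant = -30) gives (-3, 6, -9).

(-3, 6, -9)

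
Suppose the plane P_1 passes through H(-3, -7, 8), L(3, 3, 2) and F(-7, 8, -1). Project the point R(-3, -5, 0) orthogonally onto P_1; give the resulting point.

(-3, -2, 5)

HL = (6, 10, -6), HF = (-4, 15, -9); a normal to P_1 is HL × HF = (0, 78, 130).
Using H: P_1 has equation 78y + 130z = 494.
Foot = R − λn with λ = (n·R − d)/|n|² = (-390 − 494)/22984 = -1/26.
Foot = (-3, -5, 0) − (-1/26)·(0, 78, 130) = (-3, -2, 5).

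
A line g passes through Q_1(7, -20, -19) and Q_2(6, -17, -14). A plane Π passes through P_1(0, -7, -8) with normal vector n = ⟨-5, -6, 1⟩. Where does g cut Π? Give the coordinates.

(3, -8, 1)

A direction vector for g is Q_2 − Q_1 = (-1, 3, 5).
Π: n·r = n·P_1 gives -5x - 6y + z = 34.
Substitute r = (7, -20, -19) + t(-1, 3, 5) into the plane: 66 + (-8)t = 34, so t = 4.
Intersection: (7, -20, -19) + 4·(-1, 3, 5) = (3, -8, 1).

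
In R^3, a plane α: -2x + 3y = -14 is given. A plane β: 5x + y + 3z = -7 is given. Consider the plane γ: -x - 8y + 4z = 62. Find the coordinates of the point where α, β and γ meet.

Solving the 3×3 linear system -2x + 3y = -14, 5x + y + 3z = -7, -x - 8y + 4z = 62 (e.g. by elimination or Cramer's rule, determinant = -125) gives (-2, -6, 3).

(-2, -6, 3)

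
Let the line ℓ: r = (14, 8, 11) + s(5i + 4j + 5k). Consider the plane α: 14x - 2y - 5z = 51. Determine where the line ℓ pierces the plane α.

Substitute r = (14, 8, 11) + t(5, 4, 5) into the plane: 125 + 37t = 51, so t = -2.
Intersection: (14, 8, 11) + (-2)·(5, 4, 5) = (4, 0, 1).

(4, 0, 1)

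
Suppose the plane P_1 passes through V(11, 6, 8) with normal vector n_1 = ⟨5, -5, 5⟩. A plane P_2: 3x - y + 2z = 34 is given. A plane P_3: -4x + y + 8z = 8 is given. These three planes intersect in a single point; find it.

(8, 0, 5)

P_1: n_1·r = n_1·V gives 5x - 5y + 5z = 65.
Solving the 3×3 linear system 5x - 5y + 5z = 65, 3x - y + 2z = 34, -4x + y + 8z = 8 (e.g. by elimination or Cramer's rule, determinant = 105) gives (8, 0, 5).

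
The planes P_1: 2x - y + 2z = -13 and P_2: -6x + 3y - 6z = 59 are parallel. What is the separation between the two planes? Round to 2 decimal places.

Rescale P_2 by 1/(-3): 2x - y + 2z = -59/3. Then distance = |-13 − (-59/3)| / √9 ≈ 2.22.

2.22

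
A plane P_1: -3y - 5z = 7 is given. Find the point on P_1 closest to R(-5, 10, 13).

(-5, 1, -2)

Foot = R − λn with λ = (n·R − d)/|n|² = (-95 − 7)/34 = -3.
Foot = (-5, 10, 13) − (-3)·(0, -3, -5) = (-5, 1, -2).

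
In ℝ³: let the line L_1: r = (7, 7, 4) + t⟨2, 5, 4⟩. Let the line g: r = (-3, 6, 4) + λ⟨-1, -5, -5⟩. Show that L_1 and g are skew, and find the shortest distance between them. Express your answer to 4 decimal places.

4.7446

Common perpendicular direction n = (2, 5, 4) × (-1, -5, -5) = (-5, 6, -5).
With w = (-3, 6, 4) − (7, 7, 4) = (-10, -1, 0), w · n = 44.
Since n ≠ 0 the lines are not parallel, and w · n = 44 ≠ 0 so they do not intersect; hence they are skew.
Distance = |w · n| / |n| = |44| / √86 ≈ 4.7446.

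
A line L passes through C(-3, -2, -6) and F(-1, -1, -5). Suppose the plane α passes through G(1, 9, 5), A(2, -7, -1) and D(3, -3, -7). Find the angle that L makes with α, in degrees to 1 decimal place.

A direction vector for L is F − C = (2, 1, 1).
GA = (1, -16, -6), GD = (2, -12, -12); a normal to α is GA × GD = (120, 0, 20).
Using G: α has equation 120x + 20z = 220.
sin θ = |n·v| / (|n||v|) = |260| / (√14800 · √6) = 0.87250.
θ ≈ 60.8°.

60.8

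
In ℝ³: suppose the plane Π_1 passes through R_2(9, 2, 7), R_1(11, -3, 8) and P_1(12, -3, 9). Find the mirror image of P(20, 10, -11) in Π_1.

(-10, 4, 19)

R_2R_1 = (2, -5, 1), R_2P_1 = (3, -5, 2); a normal to Π_1 is R_2R_1 × R_2P_1 = (-5, -1, 5).
Using R_2: Π_1 has equation -5x - y + 5z = -12.
λ = (n·P − d)/|n|² = (-165 − (-12))/51 = -3.
Reflection = P − 2λn = (20, 10, -11) − (-6)·(-5, -1, 5) = (-10, 4, 19).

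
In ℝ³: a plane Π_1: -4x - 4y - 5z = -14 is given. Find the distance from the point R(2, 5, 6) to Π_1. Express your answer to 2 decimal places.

5.83

n·R − d = (-4)·(2) + (-4)·(5) + (-5)·(6) − (-14) = -44; |n| = √57.
Distance = |-44| / √57 = 44/√57 ≈ 5.83.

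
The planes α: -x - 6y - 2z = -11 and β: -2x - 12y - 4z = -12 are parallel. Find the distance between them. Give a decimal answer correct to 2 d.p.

Rescale β by 1/2: -x - 6y - 2z = -6. Then distance = |-11 − (-6)| / √41 ≈ 0.78.

0.78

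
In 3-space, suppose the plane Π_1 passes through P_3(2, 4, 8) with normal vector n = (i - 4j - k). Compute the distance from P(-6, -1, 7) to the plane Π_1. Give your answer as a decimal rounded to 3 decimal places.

3.064

Π_1: n·r = n·P_3 gives x - 4y - z = -22.
n·P − d = (1)·(-6) + (-4)·(-1) + (-1)·(7) − (-22) = 13; |n| = √18.
Distance = |13| / √18 = 13/√18 ≈ 3.064.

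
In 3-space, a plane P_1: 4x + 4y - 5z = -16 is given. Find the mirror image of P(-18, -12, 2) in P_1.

(-2, 4, -18)

λ = (n·P − d)/|n|² = (-130 − (-16))/57 = -2.
Reflection = P − 2λn = (-18, -12, 2) − (-4)·(4, 4, -5) = (-2, 4, -18).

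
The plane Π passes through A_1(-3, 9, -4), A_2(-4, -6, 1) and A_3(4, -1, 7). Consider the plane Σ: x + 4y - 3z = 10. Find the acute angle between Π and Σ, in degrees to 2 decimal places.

A_1A_2 = (-1, -15, 5), A_1A_3 = (7, -10, 11); a normal to Π is A_1A_2 × A_1A_3 = (-115, 46, 115).
Using A_1: Π has equation -115x + 46y + 115z = 299.
cos θ = |n₁·n₂| / (|n₁||n₂|) = |-276| / (√28566 · √26).
θ = arccos(0.32026) ≈ 71.32°.

71.32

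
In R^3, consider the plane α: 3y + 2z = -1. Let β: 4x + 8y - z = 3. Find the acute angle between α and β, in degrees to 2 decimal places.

cos θ = |n₁·n₂| / (|n₁||n₂|) = |22| / (√13 · √81).
θ = arccos(0.67797) ≈ 47.32°.

47.32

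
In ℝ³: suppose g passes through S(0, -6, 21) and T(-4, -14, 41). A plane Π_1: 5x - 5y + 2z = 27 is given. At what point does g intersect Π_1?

A direction vector for g is T − S = (-4, -8, 20).
Substitute r = (0, -6, 21) + t(-4, -8, 20) into the plane: 72 + 60t = 27, so t = -3/4.
Intersection: (0, -6, 21) + (-3/4)·(-4, -8, 20) = (3, 0, 6).

(3, 0, 6)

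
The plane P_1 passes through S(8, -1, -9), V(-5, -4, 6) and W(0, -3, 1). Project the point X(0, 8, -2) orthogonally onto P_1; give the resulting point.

(0, -2, -4)

SV = (-13, -3, 15), SW = (-8, -2, 10); a normal to P_1 is SV × SW = (0, 10, 2).
Using S: P_1 has equation 10y + 2z = -28.
Foot = X − λn with λ = (n·X − d)/|n|² = (76 − (-28))/104 = 1.
Foot = (0, 8, -2) − 1·(0, 10, 2) = (0, -2, -4).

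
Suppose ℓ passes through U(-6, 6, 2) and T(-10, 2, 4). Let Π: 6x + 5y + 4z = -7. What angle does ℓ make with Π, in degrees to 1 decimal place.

43.1

A direction vector for ℓ is T − U = (-4, -4, 2).
sin θ = |n·v| / (|n||v|) = |-36| / (√77 · √36) = 0.68376.
θ ≈ 43.1°.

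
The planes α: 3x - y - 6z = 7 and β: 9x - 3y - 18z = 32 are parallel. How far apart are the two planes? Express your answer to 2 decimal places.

Rescale β by 1/3: 3x - y - 6z = 32/3. Then distance = |7 − (32/3)| / √46 ≈ 0.54.

0.54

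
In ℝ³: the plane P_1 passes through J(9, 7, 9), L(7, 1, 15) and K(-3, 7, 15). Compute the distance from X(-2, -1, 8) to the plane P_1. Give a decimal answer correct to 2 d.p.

9.44

JL = (-2, -6, 6), JK = (-12, 0, 6); a normal to P_1 is JL × JK = (-36, -60, -72).
Using J: P_1 has equation -36x - 60y - 72z = -1392.
n·X − d = (-36)·(-2) + (-60)·(-1) + (-72)·(8) − (-1392) = 948; |n| = √10080.
Distance = |948| / √10080 = 948/√10080 ≈ 9.44.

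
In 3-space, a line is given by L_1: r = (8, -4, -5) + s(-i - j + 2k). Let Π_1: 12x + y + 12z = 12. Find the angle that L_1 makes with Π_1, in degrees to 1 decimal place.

sin θ = |n·v| / (|n||v|) = |11| / (√289 · √6) = 0.26416.
θ ≈ 15.3°.

15.3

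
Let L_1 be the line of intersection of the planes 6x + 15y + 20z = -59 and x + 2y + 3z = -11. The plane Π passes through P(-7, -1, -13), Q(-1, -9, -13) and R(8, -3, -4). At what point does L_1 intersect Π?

Direction of L_1: (6, 15, 20) × (1, 2, 3) = (5, 2, -3).
A point on L_1: solving the two plane equations with x = 16 gives (16, 15, -19).
PQ = (6, -8, 0), PR = (15, -2, 9); a normal to Π is PQ × PR = (-72, -54, 108).
Using P: Π has equation -72x - 54y + 108z = -846.
Substitute r = (16, 15, -19) + t(5, 2, -3) into the plane: -4014 + (-792)t = -846, so t = -4.
Intersection: (16, 15, -19) + (-4)·(5, 2, -3) = (-4, 7, -7).

(-4, 7, -7)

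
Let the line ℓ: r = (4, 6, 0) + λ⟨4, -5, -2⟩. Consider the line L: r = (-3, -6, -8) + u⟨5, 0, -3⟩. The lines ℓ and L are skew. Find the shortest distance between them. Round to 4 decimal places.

11.2581

Common perpendicular direction n = (4, -5, -2) × (5, 0, -3) = (15, 2, 25).
With w = (-3, -6, -8) − (4, 6, 0) = (-7, -12, -8), w · n = -329.
Distance = |w · n| / |n| = |-329| / √854 ≈ 11.2581.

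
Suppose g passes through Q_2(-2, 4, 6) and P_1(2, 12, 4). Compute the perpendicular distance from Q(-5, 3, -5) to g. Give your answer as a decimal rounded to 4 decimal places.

11.4434

A direction vector for g is P_1 − Q_2 = (4, 8, -2).
Taking (-2, 4, 6) on g with direction v = (4, 8, -2): w = Q − (-2, 4, 6) = (-3, -1, -11), and w × v = (90, -50, -20).
Distance = |w × v| / |v| = √11000 / √84 ≈ 11.4434.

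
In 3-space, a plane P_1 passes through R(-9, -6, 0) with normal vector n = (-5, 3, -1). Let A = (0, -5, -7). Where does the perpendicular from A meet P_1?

P_1: n·r = n·R gives -5x + 3y - z = 27.
Foot = A − λn with λ = (n·A − d)/|n|² = (-8 − 27)/35 = -1.
Foot = (0, -5, -7) − (-1)·(-5, 3, -1) = (-5, -2, -8).

(-5, -2, -8)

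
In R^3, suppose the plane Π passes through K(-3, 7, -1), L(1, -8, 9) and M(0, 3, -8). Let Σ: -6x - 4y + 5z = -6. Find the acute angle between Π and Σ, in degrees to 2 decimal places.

46.64

KL = (4, -15, 10), KM = (3, -4, -7); a normal to Π is KL × KM = (145, 58, 29).
Using K: Π has equation 145x + 58y + 29z = -58.
cos θ = |n₁·n₂| / (|n₁||n₂|) = |-957| / (√25230 · √77).
θ = arccos(0.68661) ≈ 46.64°.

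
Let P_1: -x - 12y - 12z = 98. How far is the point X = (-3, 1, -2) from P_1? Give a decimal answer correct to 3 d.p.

n·X − d = (-1)·(-3) + (-12)·(1) + (-12)·(-2) − 98 = -83; |n| = √289.
Distance = |-83| / √289 = 83/√289 ≈ 4.882.

4.882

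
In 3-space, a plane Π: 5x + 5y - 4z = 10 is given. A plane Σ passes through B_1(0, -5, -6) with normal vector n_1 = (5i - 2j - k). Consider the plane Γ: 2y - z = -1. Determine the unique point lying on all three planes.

Σ: n_1·r = n_1·B_1 gives 5x - 2y - z = 16.
Solving the 3×3 linear system 5x + 5y - 4z = 10, 5x - 2y - z = 16, 2y - z = -1 (e.g. by elimination or Cramer's rule, determinant = 5) gives (1, -3, -5).

(1, -3, -5)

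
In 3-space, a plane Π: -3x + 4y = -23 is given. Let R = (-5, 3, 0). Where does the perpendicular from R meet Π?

(1, -5, 0)

Foot = R − λn with λ = (n·R − d)/|n|² = (27 − (-23))/25 = 2.
Foot = (-5, 3, 0) − 2·(-3, 4, 0) = (1, -5, 0).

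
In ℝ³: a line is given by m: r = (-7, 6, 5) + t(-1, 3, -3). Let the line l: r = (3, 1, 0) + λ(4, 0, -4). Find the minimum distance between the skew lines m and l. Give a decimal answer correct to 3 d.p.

Common perpendicular direction n = (-1, 3, -3) × (4, 0, -4) = (-12, -16, -12).
With w = (3, 1, 0) − (-7, 6, 5) = (10, -5, -5), w · n = 20.
Distance = |w · n| / |n| = |20| / √544 ≈ 0.857.

0.857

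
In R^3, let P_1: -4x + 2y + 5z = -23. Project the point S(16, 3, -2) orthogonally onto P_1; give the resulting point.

(12, 5, 3)

Foot = S − λn with λ = (n·S − d)/|n|² = (-68 − (-23))/45 = -1.
Foot = (16, 3, -2) − (-1)·(-4, 2, 5) = (12, 5, 3).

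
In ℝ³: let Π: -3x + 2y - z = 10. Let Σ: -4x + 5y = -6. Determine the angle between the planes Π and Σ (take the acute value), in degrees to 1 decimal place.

23.3

cos θ = |n₁·n₂| / (|n₁||n₂|) = |22| / (√14 · √41).
θ = arccos(0.91826) ≈ 23.3°.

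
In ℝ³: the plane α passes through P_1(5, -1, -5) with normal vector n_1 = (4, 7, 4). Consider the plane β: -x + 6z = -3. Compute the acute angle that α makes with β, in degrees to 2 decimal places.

68.57

α: n_1·r = n_1·P_1 gives 4x + 7y + 4z = -7.
cos θ = |n₁·n₂| / (|n₁||n₂|) = |20| / (√81 · √37).
θ = arccos(0.36533) ≈ 68.57°.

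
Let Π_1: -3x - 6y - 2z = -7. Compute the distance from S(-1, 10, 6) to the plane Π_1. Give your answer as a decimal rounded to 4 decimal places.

n·S − d = (-3)·(-1) + (-6)·(10) + (-2)·(6) − (-7) = -62; |n| = √49.
Distance = |-62| / √49 = 62/√49 ≈ 8.8571.

8.8571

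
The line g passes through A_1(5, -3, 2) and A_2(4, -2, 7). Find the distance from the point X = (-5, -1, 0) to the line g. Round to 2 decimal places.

A direction vector for g is A_2 − A_1 = (-1, 1, 5).
Taking (5, -3, 2) on g with direction v = (-1, 1, 5): w = X − (5, -3, 2) = (-10, 2, -2), and w × v = (12, 52, -8).
Distance = |w × v| / |v| = √2912 / √27 ≈ 10.39.

10.39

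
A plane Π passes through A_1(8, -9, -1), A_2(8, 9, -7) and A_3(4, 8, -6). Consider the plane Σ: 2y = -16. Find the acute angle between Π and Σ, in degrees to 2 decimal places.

71.80

A_1A_2 = (0, 18, -6), A_1A_3 = (-4, 17, -5); a normal to Π is A_1A_2 × A_1A_3 = (12, 24, 72).
Using A_1: Π has equation 12x + 24y + 72z = -192.
cos θ = |n₁·n₂| / (|n₁||n₂|) = |48| / (√5904 · √4).
θ = arccos(0.31235) ≈ 71.80°.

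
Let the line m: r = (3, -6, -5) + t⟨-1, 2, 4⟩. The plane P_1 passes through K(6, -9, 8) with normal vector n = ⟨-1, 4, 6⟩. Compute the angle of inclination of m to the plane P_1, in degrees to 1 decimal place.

81.6

P_1: n·r = n·K gives -x + 4y + 6z = 6.
sin θ = |n·v| / (|n||v|) = |33| / (√53 · √21) = 0.98916.
θ ≈ 81.6°.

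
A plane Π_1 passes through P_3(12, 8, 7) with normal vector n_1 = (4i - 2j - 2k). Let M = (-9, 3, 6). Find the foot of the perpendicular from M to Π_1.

Π_1: n_1·r = n_1·P_3 gives 4x - 2y - 2z = 18.
Foot = M − λn with λ = (n·M − d)/|n|² = (-54 − 18)/24 = -3.
Foot = (-9, 3, 6) − (-3)·(4, -2, -2) = (3, -3, 0).

(3, -3, 0)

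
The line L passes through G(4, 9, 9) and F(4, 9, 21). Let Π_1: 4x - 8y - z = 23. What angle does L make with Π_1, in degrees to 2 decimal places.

6.38

A direction vector for L is F − G = (0, 0, 12).
sin θ = |n·v| / (|n||v|) = |-12| / (√81 · √144) = 0.11111.
θ ≈ 6.38°.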